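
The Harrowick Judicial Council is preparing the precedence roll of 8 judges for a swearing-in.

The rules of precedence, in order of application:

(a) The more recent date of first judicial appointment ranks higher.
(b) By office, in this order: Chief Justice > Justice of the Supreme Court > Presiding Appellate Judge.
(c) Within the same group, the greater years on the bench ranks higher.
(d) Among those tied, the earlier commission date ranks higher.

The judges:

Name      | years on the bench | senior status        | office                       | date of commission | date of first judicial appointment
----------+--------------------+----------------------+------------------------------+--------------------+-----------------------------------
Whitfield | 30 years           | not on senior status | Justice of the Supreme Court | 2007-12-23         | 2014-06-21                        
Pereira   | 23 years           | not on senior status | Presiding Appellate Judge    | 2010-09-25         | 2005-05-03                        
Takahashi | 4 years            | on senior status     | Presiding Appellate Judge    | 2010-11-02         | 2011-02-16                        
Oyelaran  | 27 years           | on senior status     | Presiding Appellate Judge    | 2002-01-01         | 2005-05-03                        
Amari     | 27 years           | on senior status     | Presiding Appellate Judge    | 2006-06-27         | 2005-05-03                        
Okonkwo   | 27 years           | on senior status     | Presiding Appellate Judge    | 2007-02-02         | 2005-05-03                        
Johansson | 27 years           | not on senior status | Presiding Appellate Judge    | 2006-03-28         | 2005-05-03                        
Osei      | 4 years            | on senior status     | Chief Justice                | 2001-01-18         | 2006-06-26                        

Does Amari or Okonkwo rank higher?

By date of first judicial appointment (later first): Whitfield (2014-06-21); then Takahashi (2011-02-16); then Osei (2006-06-26); then Oyelaran, Johansson, Amari, Okonkwo and Pereira (each 2005-05-03).
Oyelaran, Johansson, Amari, Okonkwo and Pereira are each Presiding Appellate Judge, so the next rule applies.
Among Oyelaran, Johansson, Amari, Okonkwo and Pereira, by years on the bench (higher first): Oyelaran, Johansson, Amari and Okonkwo (27 years) before Pereira (23 years).
Among Oyelaran, Johansson, Amari and Okonkwo, by date of commission (earlier first): Oyelaran (2002-01-01) before Johansson (2006-03-28) before Amari (2006-06-27) before Okonkwo (2007-02-02).
So Amari takes precedence.

Amari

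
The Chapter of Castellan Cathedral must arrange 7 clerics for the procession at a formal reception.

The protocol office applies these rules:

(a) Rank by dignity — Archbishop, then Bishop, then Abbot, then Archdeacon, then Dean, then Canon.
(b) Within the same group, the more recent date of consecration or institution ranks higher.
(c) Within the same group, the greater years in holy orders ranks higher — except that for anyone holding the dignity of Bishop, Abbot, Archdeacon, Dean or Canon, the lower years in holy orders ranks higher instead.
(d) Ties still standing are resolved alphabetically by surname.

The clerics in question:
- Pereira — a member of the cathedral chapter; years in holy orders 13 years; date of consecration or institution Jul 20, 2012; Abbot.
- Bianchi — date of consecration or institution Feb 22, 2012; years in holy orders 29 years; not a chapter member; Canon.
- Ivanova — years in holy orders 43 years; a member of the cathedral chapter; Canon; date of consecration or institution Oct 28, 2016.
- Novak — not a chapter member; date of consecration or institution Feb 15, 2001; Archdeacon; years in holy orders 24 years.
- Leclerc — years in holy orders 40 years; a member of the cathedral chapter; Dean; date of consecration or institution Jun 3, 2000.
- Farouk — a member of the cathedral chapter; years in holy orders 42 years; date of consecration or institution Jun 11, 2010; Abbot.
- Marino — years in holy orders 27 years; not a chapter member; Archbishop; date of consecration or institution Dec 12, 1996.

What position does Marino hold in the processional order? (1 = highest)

By dignity: Marino (Archbishop); then Pereira and Farouk (Abbot); then Novak (Archdeacon); then Leclerc (Dean); then Ivanova and Bianchi (Canon).
Among Pereira and Farouk, by date of consecration or institution (later first): Pereira (Jul 20, 2012) before Farouk (Jun 11, 2010).
Among Ivanova and Bianchi, by date of consecration or institution (later first): Ivanova (Oct 28, 2016) before Bianchi (Feb 22, 2012).
Order: Marino, Pereira, Farouk, Novak, Leclerc, Ivanova, Bianchi. So position 1.

1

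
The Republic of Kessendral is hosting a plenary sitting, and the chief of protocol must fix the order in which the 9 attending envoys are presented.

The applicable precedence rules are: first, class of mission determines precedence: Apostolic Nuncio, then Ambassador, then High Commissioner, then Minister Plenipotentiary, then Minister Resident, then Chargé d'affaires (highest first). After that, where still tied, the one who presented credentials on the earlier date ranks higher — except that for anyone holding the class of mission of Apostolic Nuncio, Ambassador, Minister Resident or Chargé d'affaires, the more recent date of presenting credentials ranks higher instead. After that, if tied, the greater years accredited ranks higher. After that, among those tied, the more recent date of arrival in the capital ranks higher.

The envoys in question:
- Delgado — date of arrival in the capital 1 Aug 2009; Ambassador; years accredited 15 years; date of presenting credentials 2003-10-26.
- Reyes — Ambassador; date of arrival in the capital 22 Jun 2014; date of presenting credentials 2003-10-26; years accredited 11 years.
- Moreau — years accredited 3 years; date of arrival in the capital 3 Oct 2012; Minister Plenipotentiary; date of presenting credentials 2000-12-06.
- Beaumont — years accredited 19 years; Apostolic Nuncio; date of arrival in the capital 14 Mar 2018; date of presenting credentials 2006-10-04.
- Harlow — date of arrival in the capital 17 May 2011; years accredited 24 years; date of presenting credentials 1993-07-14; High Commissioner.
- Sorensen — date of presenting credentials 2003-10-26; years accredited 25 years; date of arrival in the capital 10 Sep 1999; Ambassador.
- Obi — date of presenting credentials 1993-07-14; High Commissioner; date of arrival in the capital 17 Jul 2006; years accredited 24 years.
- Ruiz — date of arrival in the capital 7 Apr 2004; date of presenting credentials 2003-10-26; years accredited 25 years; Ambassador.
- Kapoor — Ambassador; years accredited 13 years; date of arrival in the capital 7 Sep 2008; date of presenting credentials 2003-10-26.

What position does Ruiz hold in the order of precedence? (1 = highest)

By class of mission: Beaumont (Apostolic Nuncio); then Ruiz, Sorensen, Delgado, Kapoor and Reyes (Ambassador); then Harlow and Obi (High Commissioner); then Moreau (Minister Plenipotentiary).
Ruiz, Sorensen, Delgado, Kapoor and Reyes all have date of presenting credentials 2003-10-26, so the next rule applies.
Among Ruiz, Sorensen, Delgado, Kapoor and Reyes, by years accredited (higher first): Ruiz and Sorensen (25 years) before Delgado (15 years) before Kapoor (13 years) before Reyes (11 years).
Among Ruiz and Sorensen, by date of arrival in the capital (later first): Ruiz (7 Apr 2004) before Sorensen (10 Sep 1999).
Harlow and Obi both have date of presenting credentials 1993-07-14, so the next rule applies.
Harlow and Obi both have years accredited 24 years, so the next rule applies.
Among Harlow and Obi, by date of arrival in the capital (later first): Harlow (17 May 2011) before Obi (17 Jul 2006).
Order: Beaumont, Ruiz, Sorensen, Delgado, Kapoor, Reyes, Harlow, Obi, Moreau. So position 2.

2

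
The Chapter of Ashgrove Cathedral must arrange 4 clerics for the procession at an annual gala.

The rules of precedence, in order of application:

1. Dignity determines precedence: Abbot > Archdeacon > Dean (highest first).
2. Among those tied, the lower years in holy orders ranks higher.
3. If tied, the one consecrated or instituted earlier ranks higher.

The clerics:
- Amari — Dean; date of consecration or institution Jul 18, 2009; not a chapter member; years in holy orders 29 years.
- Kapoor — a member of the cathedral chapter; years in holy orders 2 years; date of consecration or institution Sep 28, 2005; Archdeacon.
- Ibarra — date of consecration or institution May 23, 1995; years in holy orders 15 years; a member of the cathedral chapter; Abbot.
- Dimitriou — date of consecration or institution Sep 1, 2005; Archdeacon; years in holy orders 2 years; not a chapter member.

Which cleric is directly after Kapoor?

Amari

By dignity: Ibarra (Abbot); then Dimitriou and Kapoor (Archdeacon); then Amari (Dean).
Dimitriou and Kapoor both have years in holy orders 2 years, so the next rule applies.
Among Dimitriou and Kapoor, by date of consecration or institution (earlier first): Dimitriou (Sep 1, 2005) before Kapoor (Sep 28, 2005).
Order: Ibarra, Dimitriou, Kapoor, Amari.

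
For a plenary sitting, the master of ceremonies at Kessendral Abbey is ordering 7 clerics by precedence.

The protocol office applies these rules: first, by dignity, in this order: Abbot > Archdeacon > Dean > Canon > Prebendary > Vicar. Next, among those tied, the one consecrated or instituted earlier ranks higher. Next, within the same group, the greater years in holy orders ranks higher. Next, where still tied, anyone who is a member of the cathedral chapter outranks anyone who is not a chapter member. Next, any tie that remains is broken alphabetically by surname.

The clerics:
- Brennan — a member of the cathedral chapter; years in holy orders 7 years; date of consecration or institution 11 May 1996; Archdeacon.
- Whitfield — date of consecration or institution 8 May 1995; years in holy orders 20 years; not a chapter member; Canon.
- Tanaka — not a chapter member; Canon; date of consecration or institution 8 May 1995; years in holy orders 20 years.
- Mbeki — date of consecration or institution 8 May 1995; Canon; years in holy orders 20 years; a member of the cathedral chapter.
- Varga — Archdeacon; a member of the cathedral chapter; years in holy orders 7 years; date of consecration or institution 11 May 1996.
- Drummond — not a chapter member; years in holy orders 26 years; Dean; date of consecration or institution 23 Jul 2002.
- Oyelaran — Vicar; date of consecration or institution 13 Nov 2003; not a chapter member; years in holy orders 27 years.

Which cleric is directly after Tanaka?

Whitfield

By dignity: Brennan and Varga (Archdeacon); then Drummond (Dean); then Mbeki, Tanaka and Whitfield (Canon); then Oyelaran (Vicar).
Brennan and Varga both have date of consecration or institution 11 May 1996, so the next rule applies.
Brennan and Varga both have years in holy orders 7 years, so the next rule applies.
Brennan and Varga are each a member of the cathedral chapter, so the next rule applies.
Among Brennan and Varga, alphabetically by surname: Brennan before Varga.
Mbeki, Tanaka and Whitfield all have date of consecration or institution 8 May 1995, so the next rule applies.
Mbeki, Tanaka and Whitfield all have years in holy orders 20 years, so the next rule applies.
Among Mbeki, Tanaka and Whitfield, a member of the cathedral chapter before not a chapter member: Mbeki (a member of the cathedral chapter) before Tanaka and Whitfield (not a chapter member).
Among Tanaka and Whitfield, alphabetically by surname: Tanaka before Whitfield.
Order: Brennan, Varga, Drummond, Mbeki, Tanaka, Whitfield, Oyelaran.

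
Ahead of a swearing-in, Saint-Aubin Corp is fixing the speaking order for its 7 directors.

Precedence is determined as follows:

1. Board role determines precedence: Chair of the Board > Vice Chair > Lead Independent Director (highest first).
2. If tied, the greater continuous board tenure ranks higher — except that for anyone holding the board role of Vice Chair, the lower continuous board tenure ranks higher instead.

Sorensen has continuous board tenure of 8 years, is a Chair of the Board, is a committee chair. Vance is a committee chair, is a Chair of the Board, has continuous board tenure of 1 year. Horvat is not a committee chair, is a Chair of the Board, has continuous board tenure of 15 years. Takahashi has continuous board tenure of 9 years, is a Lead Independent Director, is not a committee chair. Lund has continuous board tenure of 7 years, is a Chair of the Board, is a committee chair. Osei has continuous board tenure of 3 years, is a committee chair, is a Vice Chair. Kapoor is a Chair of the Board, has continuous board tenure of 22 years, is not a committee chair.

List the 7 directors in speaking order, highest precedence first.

Kapoor, Horvat, Sorensen, Lund, Vance, Osei, Takahashi

By board role: Kapoor, Horvat, Sorensen, Lund and Vance (Chair of the Board); then Osei (Vice Chair); then Takahashi (Lead Independent Director).
Among Kapoor, Horvat, Sorensen, Lund and Vance, by continuous board tenure (higher first): Kapoor (22 years) before Horvat (15 years) before Sorensen (8 years) before Lund (7 years) before Vance (1 year).
Full order: Kapoor, Horvat, Sorensen, Lund, Vance, Osei, Takahashi.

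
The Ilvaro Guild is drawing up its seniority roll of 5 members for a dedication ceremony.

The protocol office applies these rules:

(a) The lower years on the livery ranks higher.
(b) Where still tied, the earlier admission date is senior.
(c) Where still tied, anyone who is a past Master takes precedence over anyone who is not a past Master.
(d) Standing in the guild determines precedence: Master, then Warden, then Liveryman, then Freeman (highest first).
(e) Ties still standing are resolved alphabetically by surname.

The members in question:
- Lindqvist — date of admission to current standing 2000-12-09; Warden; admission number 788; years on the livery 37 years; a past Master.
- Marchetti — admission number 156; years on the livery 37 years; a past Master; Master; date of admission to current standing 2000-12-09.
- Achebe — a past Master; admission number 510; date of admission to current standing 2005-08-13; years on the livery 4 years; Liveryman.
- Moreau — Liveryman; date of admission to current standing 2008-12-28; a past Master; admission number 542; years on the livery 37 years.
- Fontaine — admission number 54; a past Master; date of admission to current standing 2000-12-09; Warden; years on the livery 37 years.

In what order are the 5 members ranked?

Achebe, Marchetti, Fontaine, Lindqvist, Moreau

By years on the livery (lower first): Achebe (4 years); then Marchetti, Fontaine, Lindqvist and Moreau (each 37 years).
Among Marchetti, Fontaine, Lindqvist and Moreau, by date of admission to current standing (earlier first): Marchetti, Fontaine and Lindqvist (2000-12-09) before Moreau (2008-12-28).
Marchetti, Fontaine and Lindqvist are each a past Master, so the next rule applies.
Among Marchetti, Fontaine and Lindqvist, by standing in the guild: Marchetti (Master) before Fontaine and Lindqvist (Warden).
Among Fontaine and Lindqvist, alphabetically by surname: Fontaine before Lindqvist.
Full order: Achebe, Marchetti, Fontaine, Lindqvist, Moreau.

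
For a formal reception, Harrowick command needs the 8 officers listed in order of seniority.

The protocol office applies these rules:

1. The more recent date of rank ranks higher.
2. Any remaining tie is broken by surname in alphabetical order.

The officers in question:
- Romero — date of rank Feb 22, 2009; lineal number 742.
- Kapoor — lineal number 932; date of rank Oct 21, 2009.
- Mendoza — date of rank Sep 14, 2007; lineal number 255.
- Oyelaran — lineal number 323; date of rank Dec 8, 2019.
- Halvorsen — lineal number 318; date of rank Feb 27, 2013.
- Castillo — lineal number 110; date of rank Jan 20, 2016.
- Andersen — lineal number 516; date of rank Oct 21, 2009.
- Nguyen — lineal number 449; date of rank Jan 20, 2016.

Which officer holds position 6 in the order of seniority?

Kapoor

By date of rank (later first): Oyelaran (Dec 8, 2019); then Castillo and Nguyen (both Jan 20, 2016); then Halvorsen (Feb 27, 2013); then Andersen and Kapoor (both Oct 21, 2009); then Romero (Feb 22, 2009); then Mendoza (Sep 14, 2007).
Among Castillo and Nguyen, alphabetically by surname: Castillo before Nguyen.
Among Andersen and Kapoor, alphabetically by surname: Andersen before Kapoor.
Order: Oyelaran, Castillo, Nguyen, Halvorsen, Andersen, Kapoor, Romero, Mendoza.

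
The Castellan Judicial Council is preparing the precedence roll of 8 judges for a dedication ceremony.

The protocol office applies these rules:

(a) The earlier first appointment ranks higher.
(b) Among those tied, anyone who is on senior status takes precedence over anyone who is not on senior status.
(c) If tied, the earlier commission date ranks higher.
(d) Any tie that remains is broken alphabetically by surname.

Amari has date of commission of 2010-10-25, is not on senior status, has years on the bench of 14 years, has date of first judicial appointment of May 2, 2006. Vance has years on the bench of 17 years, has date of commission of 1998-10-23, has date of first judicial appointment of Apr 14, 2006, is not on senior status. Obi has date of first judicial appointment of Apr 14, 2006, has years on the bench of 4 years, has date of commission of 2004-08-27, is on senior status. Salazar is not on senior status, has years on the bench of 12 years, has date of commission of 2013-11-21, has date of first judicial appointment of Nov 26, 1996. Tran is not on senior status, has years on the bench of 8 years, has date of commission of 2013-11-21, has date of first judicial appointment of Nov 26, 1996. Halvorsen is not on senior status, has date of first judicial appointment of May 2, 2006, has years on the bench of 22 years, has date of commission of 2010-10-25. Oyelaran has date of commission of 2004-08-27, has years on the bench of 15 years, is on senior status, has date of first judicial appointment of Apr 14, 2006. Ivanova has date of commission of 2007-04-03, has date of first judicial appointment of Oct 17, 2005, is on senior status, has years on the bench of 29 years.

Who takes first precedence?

By date of first judicial appointment (earlier first): Salazar and Tran (both Nov 26, 1996); then Ivanova (Oct 17, 2005); then Obi, Oyelaran and Vance (each Apr 14, 2006); then Amari and Halvorsen (both May 2, 2006).
Salazar and Tran are each not on senior status, so the next rule applies.
Salazar and Tran both have date of commission 2013-11-21, so the next rule applies.
Among Salazar and Tran, alphabetically by surname: Salazar before Tran.
Among Obi, Oyelaran and Vance, on senior status before not on senior status: Obi and Oyelaran (on senior status) before Vance (not on senior status).
Obi and Oyelaran both have date of commission 2004-08-27, so the next rule applies.
Among Obi and Oyelaran, alphabetically by surname: Obi before Oyelaran.
Amari and Halvorsen are each not on senior status, so the next rule applies.
Amari and Halvorsen both have date of commission 2010-10-25, so the next rule applies.
Among Amari and Halvorsen, alphabetically by surname: Amari before Halvorsen.
Order: Salazar, Tran, Ivanova, Obi, Oyelaran, Vance, Amari, Halvorsen.

Salazar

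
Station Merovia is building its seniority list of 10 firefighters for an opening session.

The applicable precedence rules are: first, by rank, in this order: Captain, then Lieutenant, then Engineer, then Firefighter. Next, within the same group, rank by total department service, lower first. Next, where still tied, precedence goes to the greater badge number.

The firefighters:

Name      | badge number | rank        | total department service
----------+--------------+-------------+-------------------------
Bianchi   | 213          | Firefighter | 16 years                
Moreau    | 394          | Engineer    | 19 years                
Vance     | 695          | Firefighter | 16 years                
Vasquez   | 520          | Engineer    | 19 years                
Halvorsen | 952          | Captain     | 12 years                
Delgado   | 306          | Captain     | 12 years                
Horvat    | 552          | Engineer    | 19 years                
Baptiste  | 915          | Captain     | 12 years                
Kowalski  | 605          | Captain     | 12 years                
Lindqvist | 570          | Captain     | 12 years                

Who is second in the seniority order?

Baptiste

By rank: Halvorsen, Baptiste, Kowalski, Lindqvist and Delgado (Captain); then Horvat, Vasquez and Moreau (Engineer); then Vance and Bianchi (Firefighter).
Halvorsen, Baptiste, Kowalski, Lindqvist and Delgado all have total department service 12 years, so the next rule applies.
Among Halvorsen, Baptiste, Kowalski, Lindqvist and Delgado, by badge number (higher first): Halvorsen (952) before Baptiste (915) before Kowalski (605) before Lindqvist (570) before Delgado (306).
Horvat, Vasquez and Moreau all have total department service 19 years, so the next rule applies.
Among Horvat, Vasquez and Moreau, by badge number (higher first): Horvat (552) before Vasquez (520) before Moreau (394).
Vance and Bianchi both have total department service 16 years, so the next rule applies.
Among Vance and Bianchi, by badge number (higher first): Vance (695) before Bianchi (213).
Order: Halvorsen, Baptiste, Kowalski, Lindqvist, Delgado, Horvat, Vasquez, Moreau, Vance, Bianchi.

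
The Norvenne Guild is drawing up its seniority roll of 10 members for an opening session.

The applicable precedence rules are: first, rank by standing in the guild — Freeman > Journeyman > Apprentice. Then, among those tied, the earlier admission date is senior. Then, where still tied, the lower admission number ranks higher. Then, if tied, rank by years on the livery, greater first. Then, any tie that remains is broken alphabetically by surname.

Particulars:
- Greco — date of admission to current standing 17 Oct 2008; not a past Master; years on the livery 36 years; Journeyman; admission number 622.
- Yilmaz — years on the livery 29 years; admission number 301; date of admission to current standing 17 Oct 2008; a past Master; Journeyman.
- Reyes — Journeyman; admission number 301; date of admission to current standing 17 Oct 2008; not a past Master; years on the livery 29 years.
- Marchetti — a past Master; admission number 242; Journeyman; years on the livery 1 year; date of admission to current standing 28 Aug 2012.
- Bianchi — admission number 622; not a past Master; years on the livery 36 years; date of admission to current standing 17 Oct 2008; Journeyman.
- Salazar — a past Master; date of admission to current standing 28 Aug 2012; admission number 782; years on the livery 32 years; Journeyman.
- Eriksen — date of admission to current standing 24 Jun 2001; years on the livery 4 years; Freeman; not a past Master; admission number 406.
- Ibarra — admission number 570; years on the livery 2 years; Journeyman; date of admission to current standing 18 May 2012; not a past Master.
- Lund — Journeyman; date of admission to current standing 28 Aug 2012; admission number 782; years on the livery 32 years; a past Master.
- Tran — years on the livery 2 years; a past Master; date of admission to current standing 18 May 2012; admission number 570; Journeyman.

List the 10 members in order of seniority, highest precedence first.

Eriksen, Reyes, Yilmaz, Bianchi, Greco, Ibarra, Tran, Marchetti, Lund, Salazar

By standing in the guild: Eriksen (Freeman); then Reyes, Yilmaz, Bianchi, Greco, Ibarra, Tran, Marchetti, Lund and Salazar (Journeyman).
Among Reyes, Yilmaz, Bianchi, Greco, Ibarra, Tran, Marchetti, Lund and Salazar, by date of admission to current standing (earlier first): Reyes, Yilmaz, Bianchi and Greco (17 Oct 2008) before Ibarra and Tran (18 May 2012) before Marchetti, Lund and Salazar (28 Aug 2012).
Among Reyes, Yilmaz, Bianchi and Greco, by admission number (lower first): Reyes and Yilmaz (301) before Bianchi and Greco (622).
Reyes and Yilmaz both have years on the livery 29 years, so the next rule applies.
Among Reyes and Yilmaz, alphabetically by surname: Reyes before Yilmaz.
Bianchi and Greco both have years on the livery 36 years, so the next rule applies.
Among Bianchi and Greco, alphabetically by surname: Bianchi before Greco.
Ibarra and Tran both have admission number 570, so the next rule applies.
Ibarra and Tran both have years on the livery 2 years, so the next rule applies.
Among Ibarra and Tran, alphabetically by surname: Ibarra before Tran.
Among Marchetti, Lund and Salazar, by admission number (lower first): Marchetti (242) before Lund and Salazar (782).
Lund and Salazar both have years on the livery 32 years, so the next rule applies.
Among Lund and Salazar, alphabetically by surname: Lund before Salazar.
Full order: Eriksen, Reyes, Yilmaz, Bianchi, Greco, Ibarra, Tran, Marchetti, Lund, Salazar.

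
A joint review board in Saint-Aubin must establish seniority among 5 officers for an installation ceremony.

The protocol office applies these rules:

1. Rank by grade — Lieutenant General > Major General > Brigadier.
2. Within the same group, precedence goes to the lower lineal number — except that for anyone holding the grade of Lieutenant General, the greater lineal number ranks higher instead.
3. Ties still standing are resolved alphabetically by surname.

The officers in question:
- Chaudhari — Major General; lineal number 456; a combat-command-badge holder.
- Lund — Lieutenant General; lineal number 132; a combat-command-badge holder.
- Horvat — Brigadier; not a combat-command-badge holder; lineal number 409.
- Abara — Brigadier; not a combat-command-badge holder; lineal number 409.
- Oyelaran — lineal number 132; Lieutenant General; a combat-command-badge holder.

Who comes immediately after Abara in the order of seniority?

By grade: Lund and Oyelaran (Lieutenant General); then Chaudhari (Major General); then Abara and Horvat (Brigadier).
Lund and Oyelaran both have lineal number 132, so the next rule applies.
Among Lund and Oyelaran, alphabetically by surname: Lund before Oyelaran.
Abara and Horvat both have lineal number 409, so the next rule applies.
Among Abara and Horvat, alphabetically by surname: Abara before Horvat.
Order: Lund, Oyelaran, Chaudhari, Abara, Horvat.

Horvat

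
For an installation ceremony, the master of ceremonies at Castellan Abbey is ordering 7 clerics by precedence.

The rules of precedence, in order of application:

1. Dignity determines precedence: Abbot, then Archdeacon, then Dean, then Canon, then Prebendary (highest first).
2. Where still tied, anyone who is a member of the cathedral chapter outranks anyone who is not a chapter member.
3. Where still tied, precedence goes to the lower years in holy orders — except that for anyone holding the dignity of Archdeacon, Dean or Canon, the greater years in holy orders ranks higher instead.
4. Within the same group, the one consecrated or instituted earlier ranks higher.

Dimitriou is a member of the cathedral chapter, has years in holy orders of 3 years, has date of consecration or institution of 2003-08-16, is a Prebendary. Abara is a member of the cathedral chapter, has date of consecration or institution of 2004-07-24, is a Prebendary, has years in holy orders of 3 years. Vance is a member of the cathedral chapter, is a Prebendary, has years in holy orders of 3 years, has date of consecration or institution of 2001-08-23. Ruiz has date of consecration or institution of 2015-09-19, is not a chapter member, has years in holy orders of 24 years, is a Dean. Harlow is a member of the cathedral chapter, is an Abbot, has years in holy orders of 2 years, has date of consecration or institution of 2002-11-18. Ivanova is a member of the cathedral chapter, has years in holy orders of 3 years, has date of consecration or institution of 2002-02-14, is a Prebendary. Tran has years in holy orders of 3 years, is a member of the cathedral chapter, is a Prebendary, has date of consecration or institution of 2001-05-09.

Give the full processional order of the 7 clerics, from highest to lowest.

Harlow, Ruiz, Tran, Vance, Ivanova, Dimitriou, Abara

By dignity: Harlow (Abbot); then Ruiz (Dean); then Tran, Vance, Ivanova, Dimitriou and Abara (Prebendary).
Tran, Vance, Ivanova, Dimitriou and Abara are each a member of the cathedral chapter, so the next rule applies.
Tran, Vance, Ivanova, Dimitriou and Abara all have years in holy orders 3 years, so the next rule applies.
Among Tran, Vance, Ivanova, Dimitriou and Abara, by date of consecration or institution (earlier first): Tran (2001-05-09) before Vance (2001-08-23) before Ivanova (2002-02-14) before Dimitriou (2003-08-16) before Abara (2004-07-24).
Full order: Harlow, Ruiz, Tran, Vance, Ivanova, Dimitriou, Abara.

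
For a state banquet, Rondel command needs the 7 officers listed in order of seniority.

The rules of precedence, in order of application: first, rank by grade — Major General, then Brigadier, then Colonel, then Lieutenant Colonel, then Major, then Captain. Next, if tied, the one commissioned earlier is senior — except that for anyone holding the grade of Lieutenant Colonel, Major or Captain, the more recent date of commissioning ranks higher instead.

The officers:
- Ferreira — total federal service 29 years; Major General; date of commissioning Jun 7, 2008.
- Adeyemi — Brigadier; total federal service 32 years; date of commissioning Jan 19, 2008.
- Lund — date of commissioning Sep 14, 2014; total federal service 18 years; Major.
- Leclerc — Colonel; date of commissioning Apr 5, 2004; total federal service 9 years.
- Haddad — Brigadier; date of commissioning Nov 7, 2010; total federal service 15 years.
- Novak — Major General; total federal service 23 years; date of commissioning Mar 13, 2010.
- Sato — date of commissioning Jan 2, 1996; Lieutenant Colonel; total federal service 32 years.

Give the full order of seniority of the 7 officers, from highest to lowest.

By grade: Ferreira and Novak (Major General); then Adeyemi and Haddad (Brigadier); then Leclerc (Colonel); then Sato (Lieutenant Colonel); then Lund (Major).
Among Ferreira and Novak, by date of commissioning (earlier first): Ferreira (Jun 7, 2008) before Novak (Mar 13, 2010).
Among Adeyemi and Haddad, by date of commissioning (earlier first): Adeyemi (Jan 19, 2008) before Haddad (Nov 7, 2010).
Full order: Ferreira, Novak, Adeyemi, Haddad, Leclerc, Sato, Lund.

Ferreira, Novak, Adeyemi, Haddad, Leclerc, Sato, Lund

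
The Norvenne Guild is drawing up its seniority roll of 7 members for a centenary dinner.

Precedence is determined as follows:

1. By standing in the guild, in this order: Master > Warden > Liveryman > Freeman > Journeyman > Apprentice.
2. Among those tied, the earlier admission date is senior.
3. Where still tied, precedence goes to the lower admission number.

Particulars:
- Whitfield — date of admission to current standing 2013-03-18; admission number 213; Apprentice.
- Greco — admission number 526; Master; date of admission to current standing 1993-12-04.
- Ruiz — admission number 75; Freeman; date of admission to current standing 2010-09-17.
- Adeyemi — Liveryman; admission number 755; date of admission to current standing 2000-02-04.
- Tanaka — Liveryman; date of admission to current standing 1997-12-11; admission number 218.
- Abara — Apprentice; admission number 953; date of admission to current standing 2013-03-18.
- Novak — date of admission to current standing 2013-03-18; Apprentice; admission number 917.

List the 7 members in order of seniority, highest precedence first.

Greco, Tanaka, Adeyemi, Ruiz, Whitfield, Novak, Abara

By standing in the guild: Greco (Master); then Tanaka and Adeyemi (Liveryman); then Ruiz (Freeman); then Whitfield, Novak and Abara (Apprentice).
Among Tanaka and Adeyemi, by date of admission to current standing (earlier first): Tanaka (1997-12-11) before Adeyemi (2000-02-04).
Whitfield, Novak and Abara all have date of admission to current standing 2013-03-18, so the next rule applies.
Among Whitfield, Novak and Abara, by admission number (lower first): Whitfield (213) before Novak (917) before Abara (953).
Full order: Greco, Tanaka, Adeyemi, Ruiz, Whitfield, Novak, Abara.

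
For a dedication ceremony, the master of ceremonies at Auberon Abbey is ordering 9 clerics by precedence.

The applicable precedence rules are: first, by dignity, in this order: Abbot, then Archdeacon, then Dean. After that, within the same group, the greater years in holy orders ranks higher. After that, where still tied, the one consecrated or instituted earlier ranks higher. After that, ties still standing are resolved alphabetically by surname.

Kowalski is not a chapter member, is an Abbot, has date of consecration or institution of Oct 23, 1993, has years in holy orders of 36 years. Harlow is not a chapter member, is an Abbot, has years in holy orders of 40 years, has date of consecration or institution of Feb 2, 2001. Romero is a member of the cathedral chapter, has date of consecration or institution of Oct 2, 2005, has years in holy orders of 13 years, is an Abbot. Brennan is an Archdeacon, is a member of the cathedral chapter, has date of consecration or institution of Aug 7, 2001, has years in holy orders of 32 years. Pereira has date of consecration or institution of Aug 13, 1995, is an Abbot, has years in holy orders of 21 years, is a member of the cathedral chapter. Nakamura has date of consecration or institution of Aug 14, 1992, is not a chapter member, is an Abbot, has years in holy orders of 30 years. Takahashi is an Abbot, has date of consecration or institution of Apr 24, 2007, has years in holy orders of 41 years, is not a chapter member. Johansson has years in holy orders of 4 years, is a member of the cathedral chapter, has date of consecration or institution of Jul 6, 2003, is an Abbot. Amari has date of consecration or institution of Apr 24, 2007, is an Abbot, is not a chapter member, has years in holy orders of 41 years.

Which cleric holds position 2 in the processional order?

By dignity: Amari, Takahashi, Harlow, Kowalski, Nakamura, Pereira, Romero and Johansson (Abbot); then Brennan (Archdeacon).
Among Amari, Takahashi, Harlow, Kowalski, Nakamura, Pereira, Romero and Johansson, by years in holy orders (higher first): Amari and Takahashi (41 years) before Harlow (40 years) before Kowalski (36 years) before Nakamura (30 years) before Pereira (21 years) before Romero (13 years) before Johansson (4 years).
Amari and Takahashi both have date of consecration or institution Apr 24, 2007, so the next rule applies.
Among Amari and Takahashi, alphabetically by surname: Amari before Takahashi.
Order: Amari, Takahashi, Harlow, Kowalski, Nakamura, Pereira, Romero, Johansson, Brennan.

Takahashi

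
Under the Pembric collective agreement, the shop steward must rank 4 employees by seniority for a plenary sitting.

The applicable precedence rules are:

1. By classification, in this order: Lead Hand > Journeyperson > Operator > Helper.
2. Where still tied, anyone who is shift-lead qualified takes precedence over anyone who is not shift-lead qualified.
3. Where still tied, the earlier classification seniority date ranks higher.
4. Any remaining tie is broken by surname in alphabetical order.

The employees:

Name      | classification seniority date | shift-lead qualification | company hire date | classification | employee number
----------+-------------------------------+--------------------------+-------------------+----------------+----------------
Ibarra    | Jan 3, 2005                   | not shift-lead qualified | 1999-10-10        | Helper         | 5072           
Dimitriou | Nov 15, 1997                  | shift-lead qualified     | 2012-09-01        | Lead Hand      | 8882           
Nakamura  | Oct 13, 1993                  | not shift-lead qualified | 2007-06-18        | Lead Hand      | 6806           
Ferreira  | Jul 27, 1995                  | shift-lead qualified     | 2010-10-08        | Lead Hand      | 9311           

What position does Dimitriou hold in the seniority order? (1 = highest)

2

By classification: Ferreira, Dimitriou and Nakamura (Lead Hand); then Ibarra (Helper).
Among Ferreira, Dimitriou and Nakamura, shift-lead qualified before not shift-lead qualified: Ferreira and Dimitriou (shift-lead qualified) before Nakamura (not shift-lead qualified).
Among Ferreira and Dimitriou, by classification seniority date (earlier first): Ferreira (Jul 27, 1995) before Dimitriou (Nov 15, 1997).
Order: Ferreira, Dimitriou, Nakamura, Ibarra. So position 2.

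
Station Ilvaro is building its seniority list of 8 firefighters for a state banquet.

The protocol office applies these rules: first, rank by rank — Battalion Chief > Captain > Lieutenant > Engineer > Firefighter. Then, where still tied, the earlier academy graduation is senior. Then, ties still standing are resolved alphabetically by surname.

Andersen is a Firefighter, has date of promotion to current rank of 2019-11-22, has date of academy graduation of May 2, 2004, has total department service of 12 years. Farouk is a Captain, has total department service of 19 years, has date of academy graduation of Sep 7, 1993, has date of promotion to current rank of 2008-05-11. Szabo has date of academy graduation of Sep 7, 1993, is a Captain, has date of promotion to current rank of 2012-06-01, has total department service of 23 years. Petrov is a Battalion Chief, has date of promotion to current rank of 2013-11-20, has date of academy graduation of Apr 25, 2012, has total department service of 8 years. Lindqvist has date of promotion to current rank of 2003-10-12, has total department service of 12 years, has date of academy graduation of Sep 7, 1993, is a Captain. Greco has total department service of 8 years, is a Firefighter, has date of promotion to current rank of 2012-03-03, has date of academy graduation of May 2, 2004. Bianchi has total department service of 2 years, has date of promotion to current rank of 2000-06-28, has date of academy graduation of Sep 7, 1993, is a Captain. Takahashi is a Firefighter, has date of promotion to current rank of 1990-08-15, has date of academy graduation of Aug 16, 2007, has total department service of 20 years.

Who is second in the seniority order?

By rank: Petrov (Battalion Chief); then Bianchi, Farouk, Lindqvist and Szabo (Captain); then Andersen, Greco and Takahashi (Firefighter).
Bianchi, Farouk, Lindqvist and Szabo all have date of academy graduation Sep 7, 1993, so the next rule applies.
Among Bianchi, Farouk, Lindqvist and Szabo, alphabetically by surname: Bianchi before Farouk before Lindqvist before Szabo.
Among Andersen, Greco and Takahashi, by date of academy graduation (earlier first): Andersen and Greco (May 2, 2004) before Takahashi (Aug 16, 2007).
Among Andersen and Greco, alphabetically by surname: Andersen before Greco.
Order: Petrov, Bianchi, Farouk, Lindqvist, Szabo, Andersen, Greco, Takahashi.

Bianchi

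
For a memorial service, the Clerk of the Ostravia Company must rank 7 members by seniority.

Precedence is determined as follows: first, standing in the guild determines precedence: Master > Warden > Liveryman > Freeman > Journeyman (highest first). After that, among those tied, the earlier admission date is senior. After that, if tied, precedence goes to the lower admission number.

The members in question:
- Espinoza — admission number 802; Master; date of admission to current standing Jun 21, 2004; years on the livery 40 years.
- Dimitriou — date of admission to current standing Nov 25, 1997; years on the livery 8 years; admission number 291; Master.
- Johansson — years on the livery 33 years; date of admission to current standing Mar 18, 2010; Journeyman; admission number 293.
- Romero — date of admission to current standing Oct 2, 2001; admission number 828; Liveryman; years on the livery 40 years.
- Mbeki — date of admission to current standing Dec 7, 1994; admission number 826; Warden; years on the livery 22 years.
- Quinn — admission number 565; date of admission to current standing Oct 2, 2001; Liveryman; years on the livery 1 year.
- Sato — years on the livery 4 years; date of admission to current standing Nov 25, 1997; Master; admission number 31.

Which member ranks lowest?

Johansson

By standing in the guild: Sato, Dimitriou and Espinoza (Master); then Mbeki (Warden); then Quinn and Romero (Liveryman); then Johansson (Journeyman).
Among Sato, Dimitriou and Espinoza, by date of admission to current standing (earlier first): Sato and Dimitriou (Nov 25, 1997) before Espinoza (Jun 21, 2004).
Among Sato and Dimitriou, by admission number (lower first): Sato (31) before Dimitriou (291).
Quinn and Romero both have date of admission to current standing Oct 2, 2001, so the next rule applies.
Among Quinn and Romero, by admission number (lower first): Quinn (565) before Romero (828).
Order: Sato, Dimitriou, Espinoza, Mbeki, Quinn, Romero, Johansson.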